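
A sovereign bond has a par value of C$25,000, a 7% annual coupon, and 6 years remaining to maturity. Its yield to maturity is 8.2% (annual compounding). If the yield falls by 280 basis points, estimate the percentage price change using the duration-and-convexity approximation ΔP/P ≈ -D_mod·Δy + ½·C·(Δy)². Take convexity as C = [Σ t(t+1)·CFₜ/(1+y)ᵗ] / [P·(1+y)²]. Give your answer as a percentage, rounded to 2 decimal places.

With y = 0.082:
  t   CF        PV=CF/(1+0.082)^t    t·PV        t(t+1)·PV
  1     1,750.00     1,617.3752     1,617.3752       3,234.7505
  2     1,750.00     1,494.8015     2,989.6030       8,968.8090
  3     1,750.00     1,381.5171     4,144.5513      16,578.2053
  4     1,750.00     1,276.8180     5,107.2721      25,536.3605
  5     1,750.00     1,180.0536     5,900.2681      35,401.6089
  6    26,750.00    16,670.9451   100,025.6707     700,179.6949
  Σ                 23,621.5106   119,784.7405     789,899.4291
P = 23,621.5106; D_Mac = 5.07100 yrs; D_mod = 4.68669 yrs; C = 28.56338.
Duration effect: -4.68669 × (-0.028) = +0.131227
Convexity effect: 0.5 × 28.56338 × (-0.028)² = +0.0111968
ΔP/P ≈ +0.131227 + 0.0111968 = +0.142424 = +14.2424%.

+14.24%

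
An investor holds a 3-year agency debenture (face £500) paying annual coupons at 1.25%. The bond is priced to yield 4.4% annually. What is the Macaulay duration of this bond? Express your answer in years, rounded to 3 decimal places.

2.961 years

Periodic yield y = 0.044. Discount each cash flow and weight by its year:
  t   CF        PV=CF/(1+0.044)^t    t·PV
  1         6.25         5.9866         5.9866
  2         6.25         5.7343        11.4686
  3       506.25       444.9012     1,334.7035
  Σ                    456.6220     1,352.1586
Price P = Σ PV = 456.6220.
Macaulay duration = Σ(t·PV) / P = 1,352.1586 / 456.6220 = 2.96122 years.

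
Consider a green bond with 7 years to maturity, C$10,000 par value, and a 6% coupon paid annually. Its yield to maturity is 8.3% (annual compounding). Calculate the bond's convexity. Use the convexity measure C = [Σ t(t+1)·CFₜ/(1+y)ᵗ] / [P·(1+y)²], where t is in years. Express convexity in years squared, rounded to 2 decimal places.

37.33

With y = 0.083:
  t   CF        PV=CF/(1+0.083)^t    t·PV        t(t+1)·PV
  1       600.00       554.0166       554.0166       1,108.0332
  2       600.00       511.5574     1,023.1147       3,069.3442
  3       600.00       472.3521     1,417.0564       5,668.2256
  4       600.00       436.1516     1,744.6062       8,723.0311
  5       600.00       402.7253     2,013.6267      12,081.7605
  6       600.00       371.8609     2,231.1654      15,618.1576
  7    10,600.00     6,066.0595    42,462.4168     339,699.3344
  Σ                  8,814.7235    51,446.0029     385,967.8865
P = 8,814.7235.
Convexity = Σ t(t+1)·PV / [P·(1+y)²] = 385,967.8865 / (8,814.7235 × 1.172889) = 37.33237.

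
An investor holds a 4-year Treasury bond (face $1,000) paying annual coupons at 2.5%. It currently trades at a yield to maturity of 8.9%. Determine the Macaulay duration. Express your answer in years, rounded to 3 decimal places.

Periodic yield y = 0.089. Discount each cash flow and weight by its year:
  t   CF        PV=CF/(1+0.089)^t    t·PV
  1        25.00        22.9568        22.9568
  2        25.00        21.0807        42.1613
  3        25.00        19.3578        58.0734
  4     1,025.00       728.8067     2,915.2267
  Σ                    792.2020     3,038.4183
Price P = Σ PV = 792.2020.
Macaulay duration = Σ(t·PV) / P = 3,038.4183 / 792.2020 = 3.83541 years.

3.835 years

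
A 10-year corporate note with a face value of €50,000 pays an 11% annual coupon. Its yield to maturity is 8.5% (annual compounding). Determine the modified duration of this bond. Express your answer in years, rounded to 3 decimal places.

6.265 years

Periodic yield y = 0.085. First find Macaulay duration:
  t   CF        PV=CF/(1+0.085)^t    t·PV
  1     5,500.00     5,069.1244     5,069.1244
  2     5,500.00     4,672.0041     9,344.0082
  3     5,500.00     4,305.9945    12,917.9836
  4     5,500.00     3,968.6586    15,874.6343
  5     5,500.00     3,657.7498    18,288.7491
  6     5,500.00     3,371.1980    20,227.1880
  7     5,500.00     3,107.0949    21,749.6645
  8     5,500.00     2,863.6820    22,909.4557
  9     5,500.00     2,639.3382    23,754.0439
  10   55,500.00    24,546.8405   245,468.4053
  Σ                 58,201.6851   395,603.2571
P = 58,201.6851; Macaulay duration = 395,603.2571 / 58,201.6851 = 6.79711 years.
Modified duration = D_Mac / (1 + y) = 6.79711 / 1.085 = 6.26462 years.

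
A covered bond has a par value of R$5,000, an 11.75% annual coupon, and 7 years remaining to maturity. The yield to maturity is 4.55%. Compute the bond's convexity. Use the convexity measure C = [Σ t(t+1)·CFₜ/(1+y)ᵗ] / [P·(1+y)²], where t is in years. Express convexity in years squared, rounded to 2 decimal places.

With y = 0.0455:
  t   CF        PV=CF/(1+0.0455)^t    t·PV        t(t+1)·PV
  1       587.50       561.9321       561.9321       1,123.8642
  2       587.50       537.4769     1,074.9538       3,224.8613
  3       587.50       514.0860     1,542.2579       6,169.0318
  4       587.50       491.7130     1,966.8521       9,834.2607
  5       587.50       470.3138     2,351.5688      14,109.4128
  6       587.50       449.8458     2,699.0747      18,893.5226
  7     5,587.50     4,092.1286    28,644.9004     229,159.2030
  Σ                  7,117.4962    38,841.5398     282,514.1564
P = 7,117.4962.
Convexity = Σ t(t+1)·PV / [P·(1+y)²] = 282,514.1564 / (7,117.4962 × 1.093070) = 36.31323.

36.31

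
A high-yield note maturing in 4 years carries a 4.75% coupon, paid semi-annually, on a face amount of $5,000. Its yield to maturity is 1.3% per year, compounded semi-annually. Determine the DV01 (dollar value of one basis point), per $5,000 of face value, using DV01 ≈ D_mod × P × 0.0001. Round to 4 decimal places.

Periodic yield y = 0.0065.
  t   CF        PV=CF/(1+0.0065)^t    t·PV
  1       118.75       117.9831       117.9831
  2       118.75       117.2212       234.4423
  3       118.75       116.4642       349.3925
  4       118.75       115.7120       462.8481
  5       118.75       114.9648       574.8238
  6       118.75       114.2223       685.3339
  7       118.75       113.4847       794.3926
  8     5,118.75     4,860.1949    38,881.5592
  Σ                  5,670.2471    42,100.7755
P = 5,670.2471; D_Mac = 7.42486 half-year periods = 3.71243 yrs; D_mod = 3.68845 yrs.
DV01 ≈ 3.68845 × 5,670.2471 × 0.0001 = 2.091444.

$2.0914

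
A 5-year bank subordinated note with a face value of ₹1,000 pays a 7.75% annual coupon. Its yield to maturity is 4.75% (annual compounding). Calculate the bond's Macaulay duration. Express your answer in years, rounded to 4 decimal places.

Periodic yield y = 0.0475. Discount each cash flow and weight by its year:
  t   CF        PV=CF/(1+0.0475)^t    t·PV
  1        77.50        73.9857        73.9857
  2        77.50        70.6307       141.2614
  3        77.50        67.4279       202.2837
  4        77.50        64.3703       257.4812
  5     1,077.50       854.3722     4,271.8611
  Σ                  1,130.7868     4,946.8732
Price P = Σ PV = 1,130.7868.
Macaulay duration = Σ(t·PV) / P = 4,946.8732 / 1,130.7868 = 4.37472 years.

4.3747 years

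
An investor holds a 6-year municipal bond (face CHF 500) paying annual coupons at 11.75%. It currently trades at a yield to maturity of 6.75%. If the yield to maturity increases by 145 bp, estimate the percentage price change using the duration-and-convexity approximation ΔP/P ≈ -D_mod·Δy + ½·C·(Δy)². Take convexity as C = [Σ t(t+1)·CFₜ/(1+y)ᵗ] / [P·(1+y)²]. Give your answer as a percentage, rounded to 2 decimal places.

With y = 0.0675:
  t   CF        PV=CF/(1+0.0675)^t    t·PV        t(t+1)·PV
  1        58.75        55.0351        55.0351         110.0703
  2        58.75        51.5552       103.1103         309.3309
  3        58.75        48.2952       144.8857         579.5427
  4        58.75        45.2414       180.9657         904.8286
  5        58.75        42.3807       211.9037       1,271.4220
  6       558.75       377.5811     2,265.4865      15,858.4057
  Σ                    620.0888     2,961.3870      19,033.6002
P = 620.0888; D_Mac = 4.77575 yrs; D_mod = 4.47377 yrs; C = 26.93589.
Duration effect: -4.47377 × (+0.0145) = -0.064870
Convexity effect: 0.5 × 26.93589 × (0.0145)² = +0.0028316
ΔP/P ≈ -0.064870 + 0.0028316 = -0.062038 = -6.2038%.

-6.20%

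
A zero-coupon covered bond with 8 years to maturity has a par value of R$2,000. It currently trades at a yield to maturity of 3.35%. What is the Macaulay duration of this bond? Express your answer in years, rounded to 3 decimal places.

8.000 years

A zero-coupon bond has a single cash flow at maturity, so its Macaulay duration equals its maturity: 8 years.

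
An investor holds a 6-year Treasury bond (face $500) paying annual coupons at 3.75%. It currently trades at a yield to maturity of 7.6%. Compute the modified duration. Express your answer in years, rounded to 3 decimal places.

Periodic yield y = 0.076. First find Macaulay duration:
  t   CF        PV=CF/(1+0.076)^t    t·PV
  1        18.75        17.4257        17.4257
  2        18.75        16.1948        32.3897
  3        18.75        15.0510        45.1529
  4        18.75        13.9879        55.9516
  5        18.75        12.9999        64.9995
  6       518.75       334.2601     2,005.5603
  Σ                    409.9193     2,221.4796
P = 409.9193; Macaulay duration = 2,221.4796 / 409.9193 = 5.41931 years.
Modified duration = D_Mac / (1 + y) = 5.41931 / 1.076 = 5.03653 years.

5.037 years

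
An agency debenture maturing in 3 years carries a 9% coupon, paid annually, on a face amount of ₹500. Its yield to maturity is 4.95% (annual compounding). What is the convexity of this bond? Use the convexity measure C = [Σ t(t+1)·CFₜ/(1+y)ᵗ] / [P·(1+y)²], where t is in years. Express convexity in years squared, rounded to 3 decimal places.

With y = 0.0495:
  t   CF        PV=CF/(1+0.0495)^t    t·PV        t(t+1)·PV
  1        45.00        42.8776        42.8776          85.7551
  2        45.00        40.8552        81.7105         245.1314
  3       545.00       471.4647     1,414.3941       5,657.5763
  Σ                    555.1975     1,538.9821       5,988.4628
P = 555.1975.
Convexity = Σ t(t+1)·PV / [P·(1+y)²] = 5,988.4628 / (555.1975 × 1.101450) = 9.79271.

9.793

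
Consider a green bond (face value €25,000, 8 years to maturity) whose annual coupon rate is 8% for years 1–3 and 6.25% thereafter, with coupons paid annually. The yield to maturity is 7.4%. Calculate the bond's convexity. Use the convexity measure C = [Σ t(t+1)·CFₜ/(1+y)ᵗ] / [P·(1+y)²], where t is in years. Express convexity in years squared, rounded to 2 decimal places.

44.89

With y = 0.074:
  t   CF        PV=CF/(1+0.074)^t    t·PV        t(t+1)·PV
  1     2,000.00     1,862.1974     1,862.1974       3,724.3948
  2     2,000.00     1,733.8896     3,467.7791      10,403.3374
  3     2,000.00     1,614.4223     4,843.2669      19,373.0678
  4     1,562.50     1,174.3645     4,697.4578      23,487.2892
  5     1,562.50     1,093.4492     5,467.2461      32,803.4766
  6     1,562.50     1,018.1091     6,108.6549      42,760.5840
  7     1,562.50       947.9601     6,635.7207      53,085.7654
  8    26,562.50    15,004.9550   120,039.6398   1,080,356.7580
  Σ                 24,449.3472   153,121.9627   1,265,994.6732
P = 24,449.3472.
Convexity = Σ t(t+1)·PV / [P·(1+y)²] = 1,265,994.6732 / (24,449.3472 × 1.153476) = 44.89067.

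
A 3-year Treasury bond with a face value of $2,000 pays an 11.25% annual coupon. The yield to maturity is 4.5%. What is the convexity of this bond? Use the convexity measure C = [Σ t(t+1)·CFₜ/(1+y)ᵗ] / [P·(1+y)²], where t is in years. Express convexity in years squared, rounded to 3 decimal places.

9.680

With y = 0.045:
  t   CF        PV=CF/(1+0.045)^t    t·PV        t(t+1)·PV
  1       225.00       215.3110       215.3110         430.6220
  2       225.00       206.0392       412.0785       1,236.2354
  3     2,225.00     1,949.7599     5,849.2798      23,397.1193
  Σ                  2,371.1102     6,476.6693      25,063.9768
P = 2,371.1102.
Convexity = Σ t(t+1)·PV / [P·(1+y)²] = 25,063.9768 / (2,371.1102 × 1.092025) = 9.67978.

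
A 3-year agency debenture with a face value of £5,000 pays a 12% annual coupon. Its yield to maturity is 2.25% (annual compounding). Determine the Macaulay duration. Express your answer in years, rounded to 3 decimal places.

Periodic yield y = 0.0225. Discount each cash flow and weight by its year:
  t   CF        PV=CF/(1+0.0225)^t    t·PV
  1       600.00       586.7971       586.7971
  2       600.00       573.8847     1,147.7693
  3     5,600.00     5,238.3930    15,715.1790
  Σ                  6,399.0747    17,449.7454
Price P = Σ PV = 6,399.0747.
Macaulay duration = Σ(t·PV) / P = 17,449.7454 / 6,399.0747 = 2.72692 years.

2.727 years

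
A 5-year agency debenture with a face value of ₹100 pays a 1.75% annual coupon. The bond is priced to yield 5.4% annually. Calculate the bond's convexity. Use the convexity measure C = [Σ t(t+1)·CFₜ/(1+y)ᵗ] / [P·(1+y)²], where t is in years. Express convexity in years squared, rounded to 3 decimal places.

25.667

With y = 0.054:
  t   CF        PV=CF/(1+0.054)^t    t·PV        t(t+1)·PV
  1         1.75         1.6603         1.6603           3.3207
  2         1.75         1.5753         3.1506           9.4517
  3         1.75         1.4946         4.4837          17.9348
  4         1.75         1.4180         5.6720          28.3600
  5       101.75        78.2224       391.1122       2,346.6732
  Σ                     84.3706       406.0788       2,405.7404
P = 84.3706.
Convexity = Σ t(t+1)·PV / [P·(1+y)²] = 2,405.7404 / (84.3706 × 1.110916) = 25.66707.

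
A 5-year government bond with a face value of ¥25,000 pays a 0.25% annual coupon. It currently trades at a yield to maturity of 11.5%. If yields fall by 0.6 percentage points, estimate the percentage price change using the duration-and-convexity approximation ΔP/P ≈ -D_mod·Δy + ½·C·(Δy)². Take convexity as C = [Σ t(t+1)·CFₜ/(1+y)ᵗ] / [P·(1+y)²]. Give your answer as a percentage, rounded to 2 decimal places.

+2.72%

With y = 0.115:
  t   CF        PV=CF/(1+0.115)^t    t·PV        t(t+1)·PV
  1        62.50        56.0538        56.0538         112.1076
  2        62.50        50.2725       100.5450         301.6349
  3        62.50        45.0874       135.2623         541.0491
  4        62.50        40.4372       161.7486         808.7430
  5    25,062.50    14,542.8677    72,714.3385     436,286.0308
  Σ                 14,734.7186    73,167.9481     438,049.5654
P = 14,734.7186; D_Mac = 4.96568 yrs; D_mod = 4.45353 yrs; C = 23.91287.
Duration effect: -4.45353 × (-0.006) = +0.026721
Convexity effect: 0.5 × 23.91287 × (-0.006)² = +0.0004304
ΔP/P ≈ +0.026721 + 0.0004304 = +0.027152 = +2.7152%.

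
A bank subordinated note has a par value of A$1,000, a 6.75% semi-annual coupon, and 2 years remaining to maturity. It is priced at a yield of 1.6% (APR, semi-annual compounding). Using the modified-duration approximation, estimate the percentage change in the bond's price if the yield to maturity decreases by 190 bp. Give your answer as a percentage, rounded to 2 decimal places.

Periodic yield y = 0.008. Modified duration first:
  t   CF        PV=CF/(1+0.008)^t    t·PV
  1        33.75        33.4821        33.4821
  2        33.75        33.2164        66.4328
  3        33.75        32.9528        98.8584
  4     1,033.75     1,001.3212     4,005.2846
  Σ                  1,100.9725     4,204.0580
P = 1,100.9725; D_Mac = 3.81849 half-year periods = 1.90925 yrs; D_mod = 1.90925/(1+0.008) = 1.89409 yrs.
ΔP/P ≈ -D_mod · Δy = -1.89409 × (-0.019) = +0.035988 = +3.5988%.

+3.60%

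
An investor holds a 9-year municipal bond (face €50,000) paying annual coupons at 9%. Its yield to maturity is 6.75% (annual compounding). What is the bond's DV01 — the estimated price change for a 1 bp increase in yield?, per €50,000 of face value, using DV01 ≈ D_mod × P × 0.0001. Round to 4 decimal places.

€36.0949

Periodic yield y = 0.0675.
  t   CF        PV=CF/(1+0.0675)^t    t·PV
  1     4,500.00     4,215.4567     4,215.4567
  2     4,500.00     3,948.9055     7,897.8111
  3     4,500.00     3,699.2089    11,097.6268
  4     4,500.00     3,465.3011    13,861.2045
  5     4,500.00     3,246.1837    16,230.9186
  6     4,500.00     3,040.9215    18,245.5291
  7     4,500.00     2,848.6384    19,940.4690
  8     4,500.00     2,668.5137    21,348.1100
  9    54,500.00    30,275.0974   272,475.8766
  Σ                 57,408.2271   385,313.0023
P = 57,408.2271; D_Mac = 6.71181 yrs; D_mod = 6.28741 yrs.
DV01 ≈ 6.28741 × 57,408.2271 × 0.0001 = 36.094895.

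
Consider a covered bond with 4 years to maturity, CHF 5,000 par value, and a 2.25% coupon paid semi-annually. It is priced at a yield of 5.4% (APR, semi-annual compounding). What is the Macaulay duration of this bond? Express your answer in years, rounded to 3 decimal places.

3.836 years

Periodic yield y = 0.027. Discount each cash flow and weight by its period:
  t   CF        PV=CF/(1+0.027)^t    t·PV
  1        56.25        54.7712        54.7712
  2        56.25        53.3312       106.6625
  3        56.25        51.9291       155.7874
  4        56.25        50.5639       202.2557
  5        56.25        49.2346       246.1729
  6        56.25        47.9402       287.6412
  7        56.25        46.6798       326.7589
  8     5,056.25     4,085.6860    32,685.4883
  Σ                  4,440.1362    34,065.5381
Price P = Σ PV = 4,440.1362.
Macaulay duration = Σ(t·PV) / P = 34,065.5381 / 4,440.1362 = 7.67218 half-year periods.
In years: 7.67218 / 2 = 3.83609 years.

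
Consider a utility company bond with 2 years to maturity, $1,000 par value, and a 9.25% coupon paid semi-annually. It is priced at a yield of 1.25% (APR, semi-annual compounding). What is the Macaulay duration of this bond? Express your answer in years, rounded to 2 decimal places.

1.88 years

Periodic yield y = 0.00625. Discount each cash flow and weight by its period:
  t   CF        PV=CF/(1+0.00625)^t    t·PV
  1        46.25        45.9627        45.9627
  2        46.25        45.6773        91.3545
  3        46.25        45.3935       136.1806
  4     1,046.25     1,020.4974     4,081.9896
  Σ                  1,157.5309     4,355.4874
Price P = Σ PV = 1,157.5309.
Macaulay duration = Σ(t·PV) / P = 4,355.4874 / 1,157.5309 = 3.76274 half-year periods.
In years: 3.76274 / 2 = 1.88137 years.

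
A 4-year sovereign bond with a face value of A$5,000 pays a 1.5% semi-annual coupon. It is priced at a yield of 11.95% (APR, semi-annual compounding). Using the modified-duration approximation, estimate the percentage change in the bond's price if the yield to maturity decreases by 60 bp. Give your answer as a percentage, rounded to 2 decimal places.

+2.19%

Periodic yield y = 0.05975. Modified duration first:
  t   CF        PV=CF/(1+0.05975)^t    t·PV
  1        37.50        35.3857        35.3857
  2        37.50        33.3906        66.7812
  3        37.50        31.5080        94.5240
  4        37.50        29.7316       118.9262
  5        37.50        28.0552       140.2762
  6        37.50        26.4735       158.8408
  7        37.50        24.9809       174.8660
  8     5,037.50     3,166.5595    25,332.4763
  Σ                  3,376.0850    26,122.0764
P = 3,376.0850; D_Mac = 7.73739 half-year periods = 3.86869 yrs; D_mod = 3.86869/(1+0.05975) = 3.65057 yrs.
ΔP/P ≈ -D_mod · Δy = -3.65057 × (-0.006) = +0.021903 = +2.1903%.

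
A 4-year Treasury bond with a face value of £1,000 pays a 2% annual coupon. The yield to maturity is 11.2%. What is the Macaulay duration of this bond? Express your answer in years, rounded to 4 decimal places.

3.8591 years

Periodic yield y = 0.112. Discount each cash flow and weight by its year:
  t   CF        PV=CF/(1+0.112)^t    t·PV
  1        20.00        17.9856        17.9856
  2        20.00        16.1741        32.3482
  3        20.00        14.5451        43.6352
  4     1,020.00       667.0848     2,668.3391
  Σ                    715.7896     2,762.3081
Price P = Σ PV = 715.7896.
Macaulay duration = Σ(t·PV) / P = 2,762.3081 / 715.7896 = 3.85911 years.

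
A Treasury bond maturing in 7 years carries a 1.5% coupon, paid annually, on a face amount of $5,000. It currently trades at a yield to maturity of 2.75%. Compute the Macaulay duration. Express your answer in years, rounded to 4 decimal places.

Periodic yield y = 0.0275. Discount each cash flow and weight by its year:
  t   CF        PV=CF/(1+0.0275)^t    t·PV
  1        75.00        72.9927        72.9927
  2        75.00        71.0391       142.0782
  3        75.00        69.1378       207.4135
  4        75.00        67.2874       269.1497
  5        75.00        65.4865       327.4327
  6        75.00        63.7339       382.4032
  7     5,075.00     4,197.2345    29,380.6414
  Σ                  4,606.9120    30,782.1116
Price P = Σ PV = 4,606.9120.
Macaulay duration = Σ(t·PV) / P = 30,782.1116 / 4,606.9120 = 6.68172 years.

6.6817 years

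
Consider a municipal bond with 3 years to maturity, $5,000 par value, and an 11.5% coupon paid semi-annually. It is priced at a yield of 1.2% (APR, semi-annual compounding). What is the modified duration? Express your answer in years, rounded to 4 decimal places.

Periodic yield y = 0.006. First find Macaulay duration:
  t   CF        PV=CF/(1+0.006)^t    t·PV
  1       287.50       285.7853       285.7853
  2       287.50       284.0808       568.1616
  3       287.50       282.3865       847.1595
  4       287.50       280.7023     1,122.8091
  5       287.50       279.0281     1,395.1405
  6     5,287.50     5,101.0842    30,606.5055
  Σ                  6,513.0672    34,825.5614
P = 6,513.0672; Macaulay duration = 34,825.5614 / 6,513.0672 = 5.34703 half-year periods = 2.67351 years.
Modified duration = D_Mac / (1 + y) = 2.67351 / 1.006 = 2.65757 years.

2.6576 years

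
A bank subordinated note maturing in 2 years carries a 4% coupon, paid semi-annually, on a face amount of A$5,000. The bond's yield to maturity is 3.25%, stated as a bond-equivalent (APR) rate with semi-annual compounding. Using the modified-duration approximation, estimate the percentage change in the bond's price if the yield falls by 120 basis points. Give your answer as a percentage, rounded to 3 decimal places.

Periodic yield y = 0.01625. Modified duration first:
  t   CF        PV=CF/(1+0.01625)^t    t·PV
  1       100.00        98.4010        98.4010
  2       100.00        96.8275       193.6551
  3       100.00        95.2792       285.8377
  4     5,100.00     4,781.5416    19,126.1665
  Σ                  5,072.0494    19,704.0603
P = 5,072.0494; D_Mac = 3.88483 half-year periods = 1.94242 yrs; D_mod = 1.94242/(1+0.01625) = 1.91136 yrs.
ΔP/P ≈ -D_mod · Δy = -1.91136 × (-0.012) = +0.022936 = +2.2936%.

+2.294%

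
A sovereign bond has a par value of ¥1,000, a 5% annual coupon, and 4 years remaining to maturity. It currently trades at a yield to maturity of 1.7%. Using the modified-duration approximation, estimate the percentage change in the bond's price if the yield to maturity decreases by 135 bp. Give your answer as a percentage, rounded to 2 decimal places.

+4.97%

Periodic yield y = 0.017. Modified duration first:
  t   CF        PV=CF/(1+0.017)^t    t·PV
  1        50.00        49.1642        49.1642
  2        50.00        48.3424        96.6848
  3        50.00        47.5343       142.6029
  4     1,050.00       981.5343     3,926.1373
  Σ                  1,126.5752     4,214.5892
P = 1,126.5752; D_Mac = 3.74106 yrs; D_mod = 3.74106/(1+0.017) = 3.67853 yrs.
ΔP/P ≈ -D_mod · Δy = -3.67853 × (-0.0135) = +0.049660 = +4.9660%.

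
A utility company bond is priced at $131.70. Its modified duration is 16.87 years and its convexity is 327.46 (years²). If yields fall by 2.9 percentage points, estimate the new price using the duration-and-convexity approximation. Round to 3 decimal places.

Duration effect: -D_mod·Δy = -16.87 × (-0.029) = +0.489230
Convexity effect: ½·C·(Δy)² = 0.5 × 327.46 × (-0.029)² = +0.13769693
ΔP/P ≈ +0.489230 + 0.13769693 = +0.62692693
New price ≈ 131.70 × (1 + 0.62692693) = 214.266276681.

$214.266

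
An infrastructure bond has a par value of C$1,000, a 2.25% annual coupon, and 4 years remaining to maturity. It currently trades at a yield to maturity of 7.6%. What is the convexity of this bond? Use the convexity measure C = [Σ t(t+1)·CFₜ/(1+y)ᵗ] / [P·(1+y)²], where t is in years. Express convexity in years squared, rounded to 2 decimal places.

16.44

With y = 0.076:
  t   CF        PV=CF/(1+0.076)^t    t·PV        t(t+1)·PV
  1        22.50        20.9108        20.9108          41.8216
  2        22.50        19.4338        38.8676         116.6029
  3        22.50        18.0612        54.1835         216.7340
  4     1,022.50       762.8062     3,051.2249      15,256.1246
  Σ                    821.2120     3,165.1868      15,631.2830
P = 821.2120.
Convexity = Σ t(t+1)·PV / [P·(1+y)²] = 15,631.2830 / (821.2120 × 1.157776) = 16.44049.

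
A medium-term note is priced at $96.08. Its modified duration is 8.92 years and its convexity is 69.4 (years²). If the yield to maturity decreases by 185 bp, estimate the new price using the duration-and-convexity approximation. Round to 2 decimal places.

Duration effect: -D_mod·Δy = -8.92 × (-0.0185) = +0.165020
Convexity effect: ½·C·(Δy)² = 0.5 × 69.4 × (-0.0185)² = +0.011876075
ΔP/P ≈ +0.165020 + 0.011876075 = +0.176896075
New price ≈ 96.08 × (1 + 0.176896075) = 113.076174886.

$113.08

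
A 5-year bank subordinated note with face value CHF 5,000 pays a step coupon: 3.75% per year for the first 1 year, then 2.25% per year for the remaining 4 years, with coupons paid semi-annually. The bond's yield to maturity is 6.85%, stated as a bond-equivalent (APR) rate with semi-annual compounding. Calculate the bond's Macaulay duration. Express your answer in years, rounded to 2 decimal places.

Periodic yield y = 0.03425. Discount each cash flow and weight by its period:
  t   CF        PV=CF/(1+0.03425)^t    t·PV
  1        93.75        90.6454        90.6454
  2        93.75        87.6436       175.2872
  3        56.25        50.8447       152.5342
  4        56.25        49.1610       196.6439
  5        56.25        47.5330       237.6648
  6        56.25        45.9589       275.7532
  7        56.25        44.4369       311.0583
  8        56.25        42.9653       343.7227
  9        56.25        41.5425       373.8826
  10    5,056.25     3,610.5490    36,105.4900
  Σ                  4,111.2803    38,262.6824
Price P = Σ PV = 4,111.2803.
Macaulay duration = Σ(t·PV) / P = 38,262.6824 / 4,111.2803 = 9.30676 half-year periods.
In years: 9.30676 / 2 = 4.65338 years.

4.65 years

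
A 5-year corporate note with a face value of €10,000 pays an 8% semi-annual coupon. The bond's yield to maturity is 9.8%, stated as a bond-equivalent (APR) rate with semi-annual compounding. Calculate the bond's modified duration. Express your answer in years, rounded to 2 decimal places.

Periodic yield y = 0.049. First find Macaulay duration:
  t   CF        PV=CF/(1+0.049)^t    t·PV
  1       400.00       381.3155       381.3155
  2       400.00       363.5038       727.0077
  3       400.00       346.5242     1,039.5725
  4       400.00       330.3376     1,321.3505
  5       400.00       314.9072     1,574.5359
  6       400.00       300.1975     1,801.1850
  7       400.00       286.1749     2,003.2245
  8       400.00       272.8074     2,182.4589
  9       400.00       260.0642     2,340.5779
  10   10,400.00     6,445.8242    64,458.2421
  Σ                  9,301.6566    77,829.4704
P = 9,301.6566; Macaulay duration = 77,829.4704 / 9,301.6566 = 8.36727 half-year periods = 4.18363 years.
Modified duration = D_Mac / (1 + y) = 4.18363 / 1.049 = 3.98821 years.

3.99 years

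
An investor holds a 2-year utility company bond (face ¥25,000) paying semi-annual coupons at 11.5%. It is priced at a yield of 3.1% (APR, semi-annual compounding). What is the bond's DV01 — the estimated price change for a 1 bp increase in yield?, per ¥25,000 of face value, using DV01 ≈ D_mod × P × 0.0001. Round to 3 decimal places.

¥5.306

Periodic yield y = 0.0155.
  t   CF        PV=CF/(1+0.0155)^t    t·PV
  1     1,437.50     1,415.5588     1,415.5588
  2     1,437.50     1,393.9526     2,787.9051
  3     1,437.50     1,372.6761     4,118.0283
  4    26,437.50    24,859.9742    99,439.8968
  Σ                 29,042.1617   107,761.3891
P = 29,042.1617; D_Mac = 3.71052 half-year periods = 1.85526 yrs; D_mod = 1.82694 yrs.
DV01 ≈ 1.82694 × 29,042.1617 × 0.0001 = 5.305829.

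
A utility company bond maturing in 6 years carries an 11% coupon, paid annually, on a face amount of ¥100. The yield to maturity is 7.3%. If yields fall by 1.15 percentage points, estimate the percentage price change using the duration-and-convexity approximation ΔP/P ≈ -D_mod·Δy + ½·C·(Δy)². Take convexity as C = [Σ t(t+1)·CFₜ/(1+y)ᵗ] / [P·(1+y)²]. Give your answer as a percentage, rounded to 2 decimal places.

+5.33%

With y = 0.073:
  t   CF        PV=CF/(1+0.073)^t    t·PV        t(t+1)·PV
  1        11.00        10.2516        10.2516          20.5033
  2        11.00         9.5542        19.1084          57.3251
  3        11.00         8.9042        26.7125         106.8501
  4        11.00         8.2984        33.1936         165.9678
  5        11.00         7.7338        38.6691         232.0146
  6       111.00        72.7319       436.3911       3,054.7378
  Σ                    117.4740       564.3263       3,637.3986
P = 117.4740; D_Mac = 4.80384 yrs; D_mod = 4.47702 yrs; C = 26.89364.
Duration effect: -4.47702 × (-0.0115) = +0.051486
Convexity effect: 0.5 × 26.89364 × (-0.0115)² = +0.0017783
ΔP/P ≈ +0.051486 + 0.0017783 = +0.053264 = +5.3264%.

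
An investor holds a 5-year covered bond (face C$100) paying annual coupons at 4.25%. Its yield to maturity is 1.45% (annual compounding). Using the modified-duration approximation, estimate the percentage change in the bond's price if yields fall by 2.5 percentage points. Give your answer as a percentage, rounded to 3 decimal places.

+11.424%

Periodic yield y = 0.0145. Modified duration first:
  t   CF        PV=CF/(1+0.0145)^t    t·PV
  1         4.25         4.1893         4.1893
  2         4.25         4.1294         8.2588
  3         4.25         4.0704        12.2111
  4         4.25         4.0122        16.0487
  5       104.25        97.0098       485.0492
  Σ                    113.4110       525.7570
P = 113.4110; D_Mac = 4.63585 yrs; D_mod = 4.63585/(1+0.0145) = 4.56960 yrs.
ΔP/P ≈ -D_mod · Δy = -4.56960 × (-0.025) = +0.114240 = +11.4240%.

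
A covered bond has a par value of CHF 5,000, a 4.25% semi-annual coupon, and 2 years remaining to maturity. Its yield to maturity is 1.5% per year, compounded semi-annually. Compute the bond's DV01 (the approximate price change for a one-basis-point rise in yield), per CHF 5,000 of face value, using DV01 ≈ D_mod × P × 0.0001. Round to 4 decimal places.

Periodic yield y = 0.0075.
  t   CF        PV=CF/(1+0.0075)^t    t·PV
  1       106.25       105.4591       105.4591
  2       106.25       104.6740       209.3480
  3       106.25       103.8948       311.6844
  4     5,106.25     4,955.8922    19,823.5690
  Σ                  5,269.9201    20,450.0604
P = 5,269.9201; D_Mac = 3.88053 half-year periods = 1.94026 yrs; D_mod = 1.92582 yrs.
DV01 ≈ 1.92582 × 5,269.9201 × 0.0001 = 1.014891.

CHF 1.0149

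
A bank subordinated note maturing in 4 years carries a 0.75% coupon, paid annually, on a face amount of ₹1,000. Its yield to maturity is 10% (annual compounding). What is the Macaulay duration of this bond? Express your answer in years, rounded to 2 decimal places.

3.95 years

Periodic yield y = 0.1. Discount each cash flow and weight by its year:
  t   CF        PV=CF/(1+0.1)^t    t·PV
  1         7.50         6.8182         6.8182
  2         7.50         6.1983        12.3967
  3         7.50         5.6349        16.9046
  4     1,007.50       688.1361     2,752.5442
  Σ                    706.7874     2,788.6637
Price P = Σ PV = 706.7874.
Macaulay duration = Σ(t·PV) / P = 2,788.6637 / 706.7874 = 3.94555 years.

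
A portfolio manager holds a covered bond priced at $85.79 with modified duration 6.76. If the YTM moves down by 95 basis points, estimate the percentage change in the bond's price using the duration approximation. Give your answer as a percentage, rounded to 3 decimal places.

+6.422%

Duration approximation: ΔP/P ≈ -D_mod · Δy = -6.76 × (-0.0095) = +0.064220.
As a percentage: +6.4220%.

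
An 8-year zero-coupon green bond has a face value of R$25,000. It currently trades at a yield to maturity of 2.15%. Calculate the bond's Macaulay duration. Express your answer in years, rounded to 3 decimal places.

A zero-coupon bond has a single cash flow at maturity, so its Macaulay duration equals its maturity: 8 years.

8.000 years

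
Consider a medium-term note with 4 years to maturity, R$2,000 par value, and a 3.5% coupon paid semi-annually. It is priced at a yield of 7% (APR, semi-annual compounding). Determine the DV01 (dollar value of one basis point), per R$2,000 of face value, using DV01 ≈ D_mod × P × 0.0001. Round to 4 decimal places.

Periodic yield y = 0.035.
  t   CF        PV=CF/(1+0.035)^t    t·PV
  1        35.00        33.8164        33.8164
  2        35.00        32.6729        65.3457
  3        35.00        31.5680        94.7040
  4        35.00        30.5005       122.0019
  5        35.00        29.4691       147.3453
  6        35.00        28.4725       170.8351
  7        35.00        27.5097       192.5678
  8     2,035.00     1,545.4025    12,363.2201
  Σ                  1,759.4116    13,189.8364
P = 1,759.4116; D_Mac = 7.49673 half-year periods = 3.74837 yrs; D_mod = 3.62161 yrs.
DV01 ≈ 3.62161 × 1,759.4116 × 0.0001 = 0.637190.

R$0.6372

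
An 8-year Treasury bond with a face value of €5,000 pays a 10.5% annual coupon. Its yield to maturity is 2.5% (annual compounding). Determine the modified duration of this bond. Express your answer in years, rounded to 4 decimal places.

6.1107 years

Periodic yield y = 0.025. First find Macaulay duration:
  t   CF        PV=CF/(1+0.025)^t    t·PV
  1       525.00       512.1951       512.1951
  2       525.00       499.7026       999.4051
  3       525.00       487.5147     1,462.5441
  4       525.00       475.6241     1,902.4964
  5       525.00       464.0235     2,320.1175
  6       525.00       452.7059     2,716.2351
  7       525.00       441.6642     3,091.6497
  8     5,525.00     4,534.6248    36,276.9984
  Σ                  7,868.0549    49,281.6415
P = 7,868.0549; Macaulay duration = 49,281.6415 / 7,868.0549 = 6.26351 years.
Modified duration = D_Mac / (1 + y) = 6.26351 / 1.025 = 6.11074 years.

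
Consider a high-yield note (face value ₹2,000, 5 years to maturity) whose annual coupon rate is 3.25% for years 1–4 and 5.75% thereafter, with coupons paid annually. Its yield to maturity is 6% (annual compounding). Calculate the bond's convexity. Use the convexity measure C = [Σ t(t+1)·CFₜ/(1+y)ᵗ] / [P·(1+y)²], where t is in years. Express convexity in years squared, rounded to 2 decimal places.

With y = 0.06:
  t   CF        PV=CF/(1+0.06)^t    t·PV        t(t+1)·PV
  1        65.00        61.3208        61.3208         122.6415
  2        65.00        57.8498       115.6995         347.0986
  3        65.00        54.5753       163.7258         654.9030
  4        65.00        51.4861       205.9444       1,029.7218
  5     2,115.00     1,580.4510     7,902.2552      47,413.5311
  Σ                  1,805.6829     8,448.9456      49,567.8960
P = 1,805.6829.
Convexity = Σ t(t+1)·PV / [P·(1+y)²] = 49,567.8960 / (1,805.6829 × 1.123600) = 24.43134.

24.43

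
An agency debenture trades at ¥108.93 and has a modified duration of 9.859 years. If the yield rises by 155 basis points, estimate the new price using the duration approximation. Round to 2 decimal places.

Duration approximation: ΔP/P ≈ -D_mod · Δy = -9.859 × (+0.0155) = -0.1528145.
New price ≈ 108.93 × (1 - 0.1528145) = 92.283916515.

¥92.28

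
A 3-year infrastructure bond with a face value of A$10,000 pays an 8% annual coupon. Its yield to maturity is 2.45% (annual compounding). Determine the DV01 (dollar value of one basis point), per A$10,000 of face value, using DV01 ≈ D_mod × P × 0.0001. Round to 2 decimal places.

Periodic yield y = 0.0245.
  t   CF        PV=CF/(1+0.0245)^t    t·PV
  1       800.00       780.8687       780.8687
  2       800.00       762.1949     1,524.3899
  3    10,800.00    10,043.5644    30,130.6931
  Σ                 11,586.6280    32,435.9517
P = 11,586.6280; D_Mac = 2.79943 yrs; D_mod = 2.73248 yrs.
DV01 ≈ 2.73248 × 11,586.6280 × 0.0001 = 3.166027.

A$3.17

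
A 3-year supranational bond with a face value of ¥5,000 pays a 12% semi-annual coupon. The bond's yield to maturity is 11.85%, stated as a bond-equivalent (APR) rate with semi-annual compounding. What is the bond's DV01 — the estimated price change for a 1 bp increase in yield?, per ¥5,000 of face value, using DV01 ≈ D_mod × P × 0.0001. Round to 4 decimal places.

Periodic yield y = 0.05925.
  t   CF        PV=CF/(1+0.05925)^t    t·PV
  1       300.00       283.2193       283.2193
  2       300.00       267.3772       534.7543
  3       300.00       252.4212       757.2636
  4       300.00       238.3018       953.2073
  5       300.00       224.9722     1,124.8611
  6     5,300.00     3,752.1918    22,513.1510
  Σ                  5,018.4835    26,166.4566
P = 5,018.4835; D_Mac = 5.21402 half-year periods = 2.60701 yrs; D_mod = 2.46118 yrs.
DV01 ≈ 2.46118 × 5,018.4835 × 0.0001 = 1.235141.

¥1.2351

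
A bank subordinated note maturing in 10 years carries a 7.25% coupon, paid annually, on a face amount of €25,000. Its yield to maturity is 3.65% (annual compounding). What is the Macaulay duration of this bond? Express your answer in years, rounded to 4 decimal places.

7.7878 years

Periodic yield y = 0.0365. Discount each cash flow and weight by its year:
  t   CF        PV=CF/(1+0.0365)^t    t·PV
  1     1,812.50     1,748.6734     1,748.6734
  2     1,812.50     1,687.0945     3,374.1889
  3     1,812.50     1,627.6840     4,883.0520
  4     1,812.50     1,570.3657     6,281.4626
  5     1,812.50     1,515.0658     7,575.3288
  6     1,812.50     1,461.7132     8,770.2794
  7     1,812.50     1,410.2395     9,871.6764
  8     1,812.50     1,360.5784    10,884.6270
  9     1,812.50     1,312.6661    11,813.9946
  10   26,812.50    18,734.5922   187,345.9225
  Σ                 32,428.6727   252,549.2056
Price P = Σ PV = 32,428.6727.
Macaulay duration = Σ(t·PV) / P = 252,549.2056 / 32,428.6727 = 7.78784 years.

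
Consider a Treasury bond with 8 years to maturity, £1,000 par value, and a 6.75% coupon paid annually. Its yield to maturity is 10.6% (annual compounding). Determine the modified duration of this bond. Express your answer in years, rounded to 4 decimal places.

Periodic yield y = 0.106. First find Macaulay duration:
  t   CF        PV=CF/(1+0.106)^t    t·PV
  1        67.50        61.0307        61.0307
  2        67.50        55.1815       110.3630
  3        67.50        49.8929       149.6786
  4        67.50        45.1111       180.4443
  5        67.50        40.7876       203.9380
  6        67.50        36.8785       221.2709
  7        67.50        33.3440       233.4081
  8     1,067.50       476.7897     3,814.3176
  Σ                    799.0160     4,974.4513
P = 799.0160; Macaulay duration = 4,974.4513 / 799.0160 = 6.22572 years.
Modified duration = D_Mac / (1 + y) = 6.22572 / 1.106 = 5.62904 years.

5.6290 years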